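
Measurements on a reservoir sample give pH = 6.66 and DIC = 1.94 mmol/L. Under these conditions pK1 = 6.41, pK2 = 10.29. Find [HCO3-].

[HCO3⁻] = 1.24 mmol/L

α₁ = 1 / (1 + [H⁺]/K1 + K2/[H⁺]) = 1 / (1 + 10^-0.25 + 10^-3.63)
   = 1 / (1 + 0.56234 + 0.00023442) = 1/1.5626 = 0.6400
[HCO3⁻] = α₁ × DIC = 0.6400 × 1.94 = 1.24 mmol/L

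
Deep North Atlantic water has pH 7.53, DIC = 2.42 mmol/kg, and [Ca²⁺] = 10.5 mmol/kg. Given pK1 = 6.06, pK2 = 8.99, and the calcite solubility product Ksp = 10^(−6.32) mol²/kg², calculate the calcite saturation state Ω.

α₂ = 1 / (1 + [H⁺]/K2 + [H⁺]²/(K1K2)) = 1 / (1 + 10^+1.46 + 10^-0.01)
   = 1 / (1 + 28.840 + 0.97724) = 1/30.818 = 0.03245
[CO3²⁻] = α₂ × DIC = 0.03245 × 2.42 = 0.07853 mmol/kg
Ksp = 10^(−6.32) = 4.786×10^-7
Ω = [Ca²⁺][CO3²⁻]/Ksp = (10.5×10^-3)(7.853×10^-5) / 4.786×10^-7 = 1.72

Ω = 1.72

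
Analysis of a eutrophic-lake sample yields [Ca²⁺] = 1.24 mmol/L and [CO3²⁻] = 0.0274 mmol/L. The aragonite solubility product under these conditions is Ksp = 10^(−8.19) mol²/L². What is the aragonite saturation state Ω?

Ω = 5.26

Ksp = 10^(−8.19) = 6.457×10^-9
Ω = [Ca²⁺][CO3²⁻]/Ksp = (1.24×10^-3)(0.0274×10^-3) / 6.457×10^-9 = 5.26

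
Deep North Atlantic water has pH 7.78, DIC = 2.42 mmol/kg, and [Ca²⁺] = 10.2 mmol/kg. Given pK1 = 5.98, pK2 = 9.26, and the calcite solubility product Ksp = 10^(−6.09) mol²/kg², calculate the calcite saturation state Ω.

α₂ = 1 / (1 + [H⁺]/K2 + [H⁺]²/(K1K2)) = 1 / (1 + 10^+1.48 + 10^-0.32)
   = 1 / (1 + 30.200 + 0.47863) = 1/31.678 = 0.03157
[CO3²⁻] = α₂ × DIC = 0.03157 × 2.42 = 0.07639 mmol/kg
Ksp = 10^(−6.09) = 8.128×10^-7
Ω = [Ca²⁺][CO3²⁻]/Ksp = (10.2×10^-3)(7.639×10^-5) / 8.128×10^-7 = 0.959

Ω = 0.959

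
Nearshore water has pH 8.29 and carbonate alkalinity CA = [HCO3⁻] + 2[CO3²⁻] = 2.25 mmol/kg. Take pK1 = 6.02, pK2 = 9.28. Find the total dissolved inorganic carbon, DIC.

DIC = 2.07 mmol/kg

CA = [HCO3⁻] + 2[CO3²⁻] = (α₁ + 2α₂)·DIC
At pH 8.29: [H⁺]/K1 = 10^-2.27 = 0.0053703, K2/[H⁺] = 10^-0.99 = 0.10233
α₁ = 1/(1 + 0.0053703 + 0.10233) = 1/1.1077 = 0.9028; α₂ = α₁·K2/[H⁺] = 0.09238
α₁ + 2α₂ = 1.0875
DIC = CA / (α₁ + 2α₂) = 2.25 / 1.0875 = 2.07 mmol/kg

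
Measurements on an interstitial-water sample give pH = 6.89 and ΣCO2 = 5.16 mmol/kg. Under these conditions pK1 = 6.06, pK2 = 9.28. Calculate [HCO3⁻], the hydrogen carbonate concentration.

[HCO3⁻] = 4.48 mmol/kg

α₁ = 1 / (1 + [H⁺]/K1 + K2/[H⁺]) = 1 / (1 + 10^-0.83 + 10^-2.39)
   = 1 / (1 + 0.14791 + 0.0040738) = 1/1.1520 = 0.8681
[HCO3⁻] = α₁ × DIC = 0.8681 × 5.16 = 4.48 mmol/kg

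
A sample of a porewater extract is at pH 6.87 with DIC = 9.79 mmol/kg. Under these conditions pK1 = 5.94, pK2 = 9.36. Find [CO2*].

α₀ = 1 / (1 + K1/[H⁺] + K1K2/[H⁺]²) = 1 / (1 + 10^+0.93 + 10^-1.56)
   = 1 / (1 + 8.5114 + 0.027542) = 1/9.5389 = 0.1048
[CO2*] = α₀ × DIC = 0.1048 × 9.79 = 1.03 mmol/kg

[CO2*] = 1.03 mmol/kg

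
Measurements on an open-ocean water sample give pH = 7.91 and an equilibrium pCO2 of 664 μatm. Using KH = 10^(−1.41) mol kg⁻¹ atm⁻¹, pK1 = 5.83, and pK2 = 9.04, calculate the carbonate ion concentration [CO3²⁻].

[CO2*] = KH · pCO2 = 10^(−1.41) × 664×10^-6 = 2.583×10^-5 mol/kg
α₀ = 1/(1 + K1/[H⁺] + K1K2/[H⁺]²) = 1/(1 + 10^+2.08 + 10^+0.95) = 0.007684
DIC = [CO2*]/α₀ = 2.583×10^-5 / 0.007684 = 3.362 mmol/kg
[CO3²⁻] = α₂·DIC; α₂ = 0.06848, so [CO3²⁻] = 0.06848 × 3.362 = 0.230 mmol/kg

[CO3²⁻] = 0.230 mmol/kg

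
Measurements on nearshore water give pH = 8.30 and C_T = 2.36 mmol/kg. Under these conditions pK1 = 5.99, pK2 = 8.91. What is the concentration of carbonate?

[CO3²⁻] = 0.463 mmol/kg

α₂ = 1 / (1 + [H⁺]/K2 + [H⁺]²/(K1K2)) = 1 / (1 + 10^+0.61 + 10^-1.70)
   = 1 / (1 + 4.0738 + 0.019953) = 1/5.0938 = 0.1963
[CO3²⁻] = α₂ × DIC = 0.1963 × 2.36 = 0.463 mmol/kg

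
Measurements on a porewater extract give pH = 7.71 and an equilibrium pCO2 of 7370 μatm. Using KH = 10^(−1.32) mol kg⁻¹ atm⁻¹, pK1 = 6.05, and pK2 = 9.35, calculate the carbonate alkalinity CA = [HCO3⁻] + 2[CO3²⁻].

[CO2*] = KH · pCO2 = 10^(−1.32) × 7370×10^-6 = 3.528×10^-4 mol/kg
α₀ = 1/(1 + K1/[H⁺] + K1K2/[H⁺]²) = 1/(1 + 10^+1.66 + 10^+0.02) = 0.02094
DIC = [CO2*]/α₀ = 3.528×10^-4 / 0.02094 = 16.85 mmol/kg
CA = (α₁ + 2α₂)·DIC = (0.9571 + 2×0.02193) × 16.85 = 16.9 mmol/kg

CA = 16.9 mmol/kg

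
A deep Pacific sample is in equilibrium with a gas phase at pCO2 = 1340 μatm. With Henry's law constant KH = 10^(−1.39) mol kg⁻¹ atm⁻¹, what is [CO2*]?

KH = 10^(−1.39) = 4.074×10^-2 mol kg⁻¹ atm⁻¹
[CO2*] = KH · pCO2 = 4.074×10^-2 × 1340×10^-6 atm = 5.46×10^-5 mol/kg

[CO2*] = 54.6 μmol/kg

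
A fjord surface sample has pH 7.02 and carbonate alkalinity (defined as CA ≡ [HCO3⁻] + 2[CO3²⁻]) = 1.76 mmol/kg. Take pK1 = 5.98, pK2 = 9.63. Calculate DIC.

DIC = 1.92 mmol/kg

CA = [HCO3⁻] + 2[CO3²⁻] = (α₁ + 2α₂)·DIC
At pH 7.02: [H⁺]/K1 = 10^-1.04 = 0.091201, K2/[H⁺] = 10^-2.61 = 0.0024547
α₁ = 1/(1 + 0.091201 + 0.0024547) = 1/1.0937 = 0.9144; α₂ = α₁·K2/[H⁺] = 0.002244
α₁ + 2α₂ = 0.9189
DIC = CA / (α₁ + 2α₂) = 1.76 / 0.9189 = 1.92 mmol/kg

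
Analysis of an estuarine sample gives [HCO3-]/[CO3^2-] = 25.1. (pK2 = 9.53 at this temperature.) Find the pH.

pH = 8.13

From K2 = [H⁺][CO3^2-]/[HCO3-]:  pH = pK2 − log₁₀([HCO3-]/[CO3^2-])
log₁₀(25.1) = +1.400
pH = 9.53 − (+1.400) = 8.13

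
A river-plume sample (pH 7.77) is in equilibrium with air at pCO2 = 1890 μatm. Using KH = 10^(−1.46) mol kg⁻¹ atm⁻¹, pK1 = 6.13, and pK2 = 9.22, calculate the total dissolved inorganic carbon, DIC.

DIC = 3.03 mmol/kg

[CO2*] = KH · pCO2 = 10^(−1.46) × 1890×10^-6 = 6.553×10^-5 mol/kg
α₀ = 1/(1 + K1/[H⁺] + K1K2/[H⁺]²) = 1/(1 + 10^+1.64 + 10^+0.19) = 0.02164
DIC = [CO2*]/α₀ = 6.553×10^-5 / 0.02164 = 3.03 mmol/kg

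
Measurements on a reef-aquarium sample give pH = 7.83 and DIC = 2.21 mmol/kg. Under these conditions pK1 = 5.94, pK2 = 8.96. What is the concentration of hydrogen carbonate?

α₁ = 1 / (1 + [H⁺]/K1 + K2/[H⁺]) = 1 / (1 + 10^-1.89 + 10^-1.13)
   = 1 / (1 + 0.012882 + 0.074131) = 1/1.0870 = 0.9200
[HCO3⁻] = α₁ × DIC = 0.9200 × 2.21 = 2.03 mmol/kg

[HCO3⁻] = 2.03 mmol/kg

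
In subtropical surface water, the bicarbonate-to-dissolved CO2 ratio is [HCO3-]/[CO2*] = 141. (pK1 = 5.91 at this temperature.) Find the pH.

From K1 = [H⁺][HCO3-]/[CO2*]:  pH = pK1 + log₁₀([HCO3-]/[CO2*])
log₁₀(141) = +2.149
pH = 5.91 + (+2.149) = 8.06

pH = 8.06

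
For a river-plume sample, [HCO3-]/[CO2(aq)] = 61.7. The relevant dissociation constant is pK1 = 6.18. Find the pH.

From K1 = [H⁺][HCO3-]/[CO2(aq)]:  pH = pK1 + log₁₀([HCO3-]/[CO2(aq)])
log₁₀(61.7) = +1.790
pH = 6.18 + (+1.790) = 7.97

pH = 7.97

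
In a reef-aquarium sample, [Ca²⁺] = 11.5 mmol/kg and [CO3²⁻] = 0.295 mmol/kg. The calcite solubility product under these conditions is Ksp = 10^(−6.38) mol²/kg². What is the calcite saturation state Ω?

Ksp = 10^(−6.38) = 4.169×10^-7
Ω = [Ca²⁺][CO3²⁻]/Ksp = (11.5×10^-3)(0.295×10^-3) / 4.169×10^-7 = 8.14

Ω = 8.14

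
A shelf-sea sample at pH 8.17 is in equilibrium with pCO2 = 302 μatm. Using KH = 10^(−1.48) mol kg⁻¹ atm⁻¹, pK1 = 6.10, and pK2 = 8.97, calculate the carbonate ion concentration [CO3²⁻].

[CO3²⁻] = 0.186 mmol/kg

[CO2*] = KH · pCO2 = 10^(−1.48) × 302×10^-6 = 1.000×10^-5 mol/kg
α₀ = 1/(1 + K1/[H⁺] + K1K2/[H⁺]²) = 1/(1 + 10^+2.07 + 10^+1.27) = 0.007293
DIC = [CO2*]/α₀ = 1.000×10^-5 / 0.007293 = 1.371 mmol/kg
[CO3²⁻] = α₂·DIC; α₂ = 0.1358, so [CO3²⁻] = 0.1358 × 1.371 = 0.186 mmol/kg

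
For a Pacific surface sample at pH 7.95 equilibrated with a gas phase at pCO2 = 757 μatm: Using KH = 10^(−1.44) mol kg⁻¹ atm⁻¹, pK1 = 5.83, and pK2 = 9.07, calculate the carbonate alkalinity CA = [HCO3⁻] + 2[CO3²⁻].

[CO2*] = KH · pCO2 = 10^(−1.44) × 757×10^-6 = 2.749×10^-5 mol/kg
α₀ = 1/(1 + K1/[H⁺] + K1K2/[H⁺]²) = 1/(1 + 10^+2.12 + 10^+1.00) = 0.007002
DIC = [CO2*]/α₀ = 2.749×10^-5 / 0.007002 = 3.926 mmol/kg
CA = (α₁ + 2α₂)·DIC = (0.9230 + 2×0.07002) × 3.926 = 4.17 mmol/kg

CA = 4.17 mmol/kg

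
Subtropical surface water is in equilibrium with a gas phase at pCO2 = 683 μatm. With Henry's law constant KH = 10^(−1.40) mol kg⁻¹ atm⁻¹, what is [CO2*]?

[CO2*] = 27.2 μmol/kg

KH = 10^(−1.40) = 3.981×10^-2 mol kg⁻¹ atm⁻¹
[CO2*] = KH · pCO2 = 3.981×10^-2 × 683×10^-6 atm = 2.72×10^-5 mol/kg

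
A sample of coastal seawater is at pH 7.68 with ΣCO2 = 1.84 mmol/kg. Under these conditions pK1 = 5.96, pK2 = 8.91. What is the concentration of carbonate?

[CO3²⁻] = 0.101 mmol/kg

α₂ = 1 / (1 + [H⁺]/K2 + [H⁺]²/(K1K2)) = 1 / (1 + 10^+1.23 + 10^-0.49)
   = 1 / (1 + 16.982 + 0.32359) = 1/18.306 = 0.05463
[CO3²⁻] = α₂ × DIC = 0.05463 × 1.84 = 0.101 mmol/kg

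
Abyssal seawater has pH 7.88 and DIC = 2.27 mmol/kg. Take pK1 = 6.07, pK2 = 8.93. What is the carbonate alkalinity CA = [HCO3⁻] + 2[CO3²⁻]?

CA = 2.42 mmol/kg

CA = [HCO3⁻] + 2[CO3²⁻] = (α₁ + 2α₂)·DIC
At pH 7.88: [H⁺]/K1 = 10^-1.81 = 0.015488, K2/[H⁺] = 10^-1.05 = 0.089125
α₁ = 1/(1 + 0.015488 + 0.089125) = 1/1.1046 = 0.9053; α₂ = α₁·K2/[H⁺] = 0.08068
α₁ + 2α₂ = 1.0667
CA = 1.0667 × 2.27 = 2.42 mmol/kg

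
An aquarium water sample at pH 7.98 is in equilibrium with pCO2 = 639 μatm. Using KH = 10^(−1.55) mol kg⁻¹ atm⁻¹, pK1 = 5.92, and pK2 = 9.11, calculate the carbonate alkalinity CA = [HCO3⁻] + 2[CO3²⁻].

[CO2*] = KH · pCO2 = 10^(−1.55) × 639×10^-6 = 1.801×10^-5 mol/kg
α₀ = 1/(1 + K1/[H⁺] + K1K2/[H⁺]²) = 1/(1 + 10^+2.06 + 10^+0.93) = 0.008043
DIC = [CO2*]/α₀ = 1.801×10^-5 / 0.008043 = 2.239 mmol/kg
CA = (α₁ + 2α₂)·DIC = (0.9235 + 2×0.06846) × 2.239 = 2.37 mmol/kg

CA = 2.37 mmol/kg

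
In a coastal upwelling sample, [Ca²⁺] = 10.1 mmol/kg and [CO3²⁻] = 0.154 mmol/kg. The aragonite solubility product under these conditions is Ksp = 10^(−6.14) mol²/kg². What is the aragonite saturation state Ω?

Ω = 2.15

Ksp = 10^(−6.14) = 7.244×10^-7
Ω = [Ca²⁺][CO3²⁻]/Ksp = (10.1×10^-3)(0.154×10^-3) / 7.244×10^-7 = 2.15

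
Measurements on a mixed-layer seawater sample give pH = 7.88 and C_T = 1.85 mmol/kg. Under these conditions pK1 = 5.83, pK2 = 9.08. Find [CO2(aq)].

[CO2*] = 15.4 μmol/kg

α₀ = 1 / (1 + K1/[H⁺] + K1K2/[H⁺]²) = 1 / (1 + 10^+2.05 + 10^+0.85)
   = 1 / (1 + 112.20 + 7.0795) = 1/120.28 = 0.008314
[CO2*] = α₀ × DIC = 0.008314 × 1.85 = 0.0154 mmol/kg = 15.4 μmol/kg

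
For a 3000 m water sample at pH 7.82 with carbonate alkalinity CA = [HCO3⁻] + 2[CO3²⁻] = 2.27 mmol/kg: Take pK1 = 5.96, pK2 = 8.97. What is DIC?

CA = [HCO3⁻] + 2[CO3²⁻] = (α₁ + 2α₂)·DIC
At pH 7.82: [H⁺]/K1 = 10^-1.86 = 0.013804, K2/[H⁺] = 10^-1.15 = 0.070795
α₁ = 1/(1 + 0.013804 + 0.070795) = 1/1.0846 = 0.9220; α₂ = α₁·K2/[H⁺] = 0.06527
α₁ + 2α₂ = 1.0525
DIC = CA / (α₁ + 2α₂) = 2.27 / 1.0525 = 2.16 mmol/kg

DIC = 2.16 mmol/kg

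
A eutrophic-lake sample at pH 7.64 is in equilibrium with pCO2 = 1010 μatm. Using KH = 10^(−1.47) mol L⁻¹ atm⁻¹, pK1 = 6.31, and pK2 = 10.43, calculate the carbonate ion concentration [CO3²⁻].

[CO3²⁻] = 1.19 μmol/L

[CO2*] = KH · pCO2 = 10^(−1.47) × 1010×10^-6 = 3.422×10^-5 mol/L
α₀ = 1/(1 + K1/[H⁺] + K1K2/[H⁺]²) = 1/(1 + 10^+1.33 + 10^-1.46) = 0.04461
DIC = [CO2*]/α₀ = 3.422×10^-5 / 0.04461 = 0.7671 mmol/L
[CO3²⁻] = α₂·DIC; α₂ = 0.001547, so [CO3²⁻] = 0.001547 × 0.7671 = 0.00119 mmol/L = 1.19 μmol/L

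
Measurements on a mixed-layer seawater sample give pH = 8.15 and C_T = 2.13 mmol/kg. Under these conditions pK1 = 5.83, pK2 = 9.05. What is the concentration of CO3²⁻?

α₂ = 1 / (1 + [H⁺]/K2 + [H⁺]²/(K1K2)) = 1 / (1 + 10^+0.90 + 10^-1.42)
   = 1 / (1 + 7.9433 + 0.038019) = 1/8.9813 = 0.1113
[CO3²⁻] = α₂ × DIC = 0.1113 × 2.13 = 0.237 mmol/kg

[CO3²⁻] = 0.237 mmol/kg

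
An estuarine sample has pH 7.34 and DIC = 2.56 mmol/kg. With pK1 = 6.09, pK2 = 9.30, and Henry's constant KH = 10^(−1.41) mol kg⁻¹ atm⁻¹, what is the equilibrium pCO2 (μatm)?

α₀ = 1 / (1 + K1/[H⁺] + K1K2/[H⁺]²) = 1 / (1 + 10^+1.25 + 10^-0.71)
   = 1 / (1 + 17.783 + 0.19498) = 1/18.978 = 0.05269
[CO2*] = α₀ × DIC = 0.05269 × 2.56 = 0.1349 mmol/kg
pCO2 = [CO2*]/KH = 1.349×10^-4 / 3.890×10^-2 = 3470 μatm

pCO2 = 3470 μatm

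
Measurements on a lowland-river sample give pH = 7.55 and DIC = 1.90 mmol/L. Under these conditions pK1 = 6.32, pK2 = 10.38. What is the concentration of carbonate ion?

[CO3²⁻] = 2.65 μmol/L

α₂ = 1 / (1 + [H⁺]/K2 + [H⁺]²/(K1K2)) = 1 / (1 + 10^+2.83 + 10^+1.60)
   = 1 / (1 + 676.08 + 39.811) = 1/716.89 = 0.001395
[CO3²⁻] = α₂ × DIC = 0.001395 × 1.90 = 0.00265 mmol/L = 2.65 μmol/L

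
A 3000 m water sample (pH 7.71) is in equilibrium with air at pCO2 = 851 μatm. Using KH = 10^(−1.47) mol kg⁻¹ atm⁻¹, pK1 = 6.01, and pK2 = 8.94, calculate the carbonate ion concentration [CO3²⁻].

[CO2*] = KH · pCO2 = 10^(−1.47) × 851×10^-6 = 2.884×10^-5 mol/kg
α₀ = 1/(1 + K1/[H⁺] + K1K2/[H⁺]²) = 1/(1 + 10^+1.70 + 10^+0.47) = 0.01849
DIC = [CO2*]/α₀ = 2.884×10^-5 / 0.01849 = 1.559 mmol/kg
[CO3²⁻] = α₂·DIC; α₂ = 0.05458, so [CO3²⁻] = 0.05458 × 1.559 = 0.0851 mmol/kg

[CO3²⁻] = 0.0851 mmol/kg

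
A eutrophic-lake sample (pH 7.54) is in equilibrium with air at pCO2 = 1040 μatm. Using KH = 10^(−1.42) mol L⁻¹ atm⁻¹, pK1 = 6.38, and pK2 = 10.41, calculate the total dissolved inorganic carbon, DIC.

DIC = 0.612 mmol/L

[CO2*] = KH · pCO2 = 10^(−1.42) × 1040×10^-6 = 3.954×10^-5 mol/L
α₀ = 1/(1 + K1/[H⁺] + K1K2/[H⁺]²) = 1/(1 + 10^+1.16 + 10^-1.71) = 0.06462
DIC = [CO2*]/α₀ = 3.954×10^-5 / 0.06462 = 0.612 mmol/L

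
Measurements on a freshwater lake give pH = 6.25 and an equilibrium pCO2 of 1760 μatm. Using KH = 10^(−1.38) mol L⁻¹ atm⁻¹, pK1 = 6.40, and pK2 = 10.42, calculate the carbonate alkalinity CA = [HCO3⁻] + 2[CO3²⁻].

CA = 0.0519 mmol/L

[CO2*] = KH · pCO2 = 10^(−1.38) × 1760×10^-6 = 7.337×10^-5 mol/L
α₀ = 1/(1 + K1/[H⁺] + K1K2/[H⁺]²) = 1/(1 + 10^-0.15 + 10^-4.32) = 0.5855
DIC = [CO2*]/α₀ = 7.337×10^-5 / 0.5855 = 0.1253 mmol/L
CA = (α₁ + 2α₂)·DIC = (0.4145 + 2×2.802×10^-5) × 0.1253 = 0.0519 mmol/L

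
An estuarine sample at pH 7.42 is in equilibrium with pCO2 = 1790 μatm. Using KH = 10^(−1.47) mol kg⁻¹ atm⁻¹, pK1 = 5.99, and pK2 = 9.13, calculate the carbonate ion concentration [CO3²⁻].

[CO2*] = KH · pCO2 = 10^(−1.47) × 1790×10^-6 = 6.065×10^-5 mol/kg
α₀ = 1/(1 + K1/[H⁺] + K1K2/[H⁺]²) = 1/(1 + 10^+1.43 + 10^-0.28) = 0.03516
DIC = [CO2*]/α₀ = 6.065×10^-5 / 0.03516 = 1.725 mmol/kg
[CO3²⁻] = α₂·DIC; α₂ = 0.01845, so [CO3²⁻] = 0.01845 × 1.725 = 0.0318 mmol/kg

[CO3²⁻] = 0.0318 mmol/kg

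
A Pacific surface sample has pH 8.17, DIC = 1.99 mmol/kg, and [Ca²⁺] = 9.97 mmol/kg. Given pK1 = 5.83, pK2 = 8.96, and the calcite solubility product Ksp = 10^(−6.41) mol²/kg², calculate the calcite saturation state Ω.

Ω = 7.09

α₂ = 1 / (1 + [H⁺]/K2 + [H⁺]²/(K1K2)) = 1 / (1 + 10^+0.79 + 10^-1.55)
   = 1 / (1 + 6.1660 + 0.028184) = 1/7.1941 = 0.1390
[CO3²⁻] = α₂ × DIC = 0.1390 × 1.99 = 0.2766 mmol/kg
Ksp = 10^(−6.41) = 3.890×10^-7
Ω = [Ca²⁺][CO3²⁻]/Ksp = (9.97×10^-3)(2.766×10^-4) / 3.890×10^-7 = 7.09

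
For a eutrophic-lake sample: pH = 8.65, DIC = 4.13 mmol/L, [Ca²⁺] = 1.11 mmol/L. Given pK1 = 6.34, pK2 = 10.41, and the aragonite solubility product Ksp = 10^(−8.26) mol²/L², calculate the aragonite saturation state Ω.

Ω = 14.2

α₂ = 1 / (1 + [H⁺]/K2 + [H⁺]²/(K1K2)) = 1 / (1 + 10^+1.76 + 10^-0.55)
   = 1 / (1 + 57.544 + 0.28184) = 1/58.826 = 0.01700
[CO3²⁻] = α₂ × DIC = 0.01700 × 4.13 = 0.07021 mmol/L
Ksp = 10^(−8.26) = 5.495×10^-9
Ω = [Ca²⁺][CO3²⁻]/Ksp = (1.11×10^-3)(7.021×10^-5) / 5.495×10^-9 = 14.2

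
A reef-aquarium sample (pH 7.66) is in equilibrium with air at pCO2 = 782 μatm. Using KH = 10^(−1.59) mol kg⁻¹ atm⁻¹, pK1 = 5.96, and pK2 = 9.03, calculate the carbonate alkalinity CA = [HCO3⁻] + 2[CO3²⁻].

CA = 1.09 mmol/kg

[CO2*] = KH · pCO2 = 10^(−1.59) × 782×10^-6 = 2.010×10^-5 mol/kg
α₀ = 1/(1 + K1/[H⁺] + K1K2/[H⁺]²) = 1/(1 + 10^+1.70 + 10^+0.33) = 0.01878
DIC = [CO2*]/α₀ = 2.010×10^-5 / 0.01878 = 1.070 mmol/kg
CA = (α₁ + 2α₂)·DIC = (0.9411 + 2×0.04014) × 1.070 = 1.09 mmol/kg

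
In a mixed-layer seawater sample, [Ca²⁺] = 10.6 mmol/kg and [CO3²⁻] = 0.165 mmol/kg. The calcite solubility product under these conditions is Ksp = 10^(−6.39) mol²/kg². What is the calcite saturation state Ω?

Ω = 4.29

Ksp = 10^(−6.39) = 4.074×10^-7
Ω = [Ca²⁺][CO3²⁻]/Ksp = (10.6×10^-3)(0.165×10^-3) / 4.074×10^-7 = 4.29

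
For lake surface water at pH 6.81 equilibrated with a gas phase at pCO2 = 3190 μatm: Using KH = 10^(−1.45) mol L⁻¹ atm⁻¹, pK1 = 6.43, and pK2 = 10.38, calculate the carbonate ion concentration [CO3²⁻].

[CO2*] = KH · pCO2 = 10^(−1.45) × 3190×10^-6 = 1.132×10^-4 mol/L
α₀ = 1/(1 + K1/[H⁺] + K1K2/[H⁺]²) = 1/(1 + 10^+0.38 + 10^-3.19) = 0.2942
DIC = [CO2*]/α₀ = 1.132×10^-4 / 0.2942 = 0.3848 mmol/L
[CO3²⁻] = α₂·DIC; α₂ = 0.0001899, so [CO3²⁻] = 0.0001899 × 0.3848 = 7.31×10^-5 mmol/L = 0.0731 μmol/L

[CO3²⁻] = 0.0731 μmol/L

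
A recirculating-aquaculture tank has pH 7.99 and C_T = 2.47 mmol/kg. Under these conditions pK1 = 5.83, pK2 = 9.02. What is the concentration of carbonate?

[CO3²⁻] = 0.210 mmol/kg

α₂ = 1 / (1 + [H⁺]/K2 + [H⁺]²/(K1K2)) = 1 / (1 + 10^+1.03 + 10^-1.13)
   = 1 / (1 + 10.715 + 0.074131) = 1/11.789 = 0.08482
[CO3²⁻] = α₂ × DIC = 0.08482 × 2.47 = 0.210 mmol/kg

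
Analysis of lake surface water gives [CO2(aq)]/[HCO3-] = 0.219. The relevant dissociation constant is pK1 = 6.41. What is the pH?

From K1 = [H⁺][HCO3-]/[CO2(aq)]:  pH = pK1 − log₁₀([CO2(aq)]/[HCO3-])
log₁₀(0.219) = -0.660
pH = 6.41 − (-0.660) = 7.07

pH = 7.07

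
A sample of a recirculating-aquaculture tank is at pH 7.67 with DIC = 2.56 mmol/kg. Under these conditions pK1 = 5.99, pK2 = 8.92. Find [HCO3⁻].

[HCO3⁻] = 2.38 mmol/kg

α₁ = 1 / (1 + [H⁺]/K1 + K2/[H⁺]) = 1 / (1 + 10^-1.68 + 10^-1.25)
   = 1 / (1 + 0.020893 + 0.056234) = 1/1.0771 = 0.9284
[HCO3⁻] = α₁ × DIC = 0.9284 × 2.56 = 2.38 mmol/kg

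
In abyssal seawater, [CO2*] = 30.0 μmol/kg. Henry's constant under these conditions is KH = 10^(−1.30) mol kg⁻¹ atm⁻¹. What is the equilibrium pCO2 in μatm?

pCO2 = 599 μatm

KH = 10^(−1.30) = 5.012×10^-2 mol kg⁻¹ atm⁻¹
pCO2 = [CO2*]/KH = 30.0×10^-6 / 5.012×10^-2 = 5.99×10^-4 atm = 599 μatm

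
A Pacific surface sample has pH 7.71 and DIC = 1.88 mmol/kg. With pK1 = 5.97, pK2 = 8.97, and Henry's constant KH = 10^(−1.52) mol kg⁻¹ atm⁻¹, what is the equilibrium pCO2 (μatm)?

pCO2 = 1060 μatm

α₀ = 1 / (1 + K1/[H⁺] + K1K2/[H⁺]²) = 1 / (1 + 10^+1.74 + 10^+0.48)
   = 1 / (1 + 54.954 + 3.0200) = 1/58.974 = 0.01696
[CO2*] = α₀ × DIC = 0.01696 × 1.88 = 0.03188 mmol/kg
pCO2 = [CO2*]/KH = 3.188×10^-5 / 3.020×10^-2 = 1060 μatm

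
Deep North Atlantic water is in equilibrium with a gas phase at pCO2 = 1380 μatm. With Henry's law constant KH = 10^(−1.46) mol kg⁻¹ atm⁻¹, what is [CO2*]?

[CO2*] = 47.8 μmol/kg

KH = 10^(−1.46) = 3.467×10^-2 mol kg⁻¹ atm⁻¹
[CO2*] = KH · pCO2 = 3.467×10^-2 × 1380×10^-6 atm = 4.78×10^-5 mol/kg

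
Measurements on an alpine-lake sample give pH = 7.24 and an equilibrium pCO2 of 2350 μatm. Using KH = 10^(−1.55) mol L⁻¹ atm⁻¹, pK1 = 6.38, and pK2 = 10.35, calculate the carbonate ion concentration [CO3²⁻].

[CO2*] = KH · pCO2 = 10^(−1.55) × 2350×10^-6 = 6.623×10^-5 mol/L
α₀ = 1/(1 + K1/[H⁺] + K1K2/[H⁺]²) = 1/(1 + 10^+0.86 + 10^-2.25) = 0.1212
DIC = [CO2*]/α₀ = 6.623×10^-5 / 0.1212 = 0.5464 mmol/L
[CO3²⁻] = α₂·DIC; α₂ = 0.0006816, so [CO3²⁻] = 0.0006816 × 0.5464 = 0.000372 mmol/L = 0.372 μmol/L

[CO3²⁻] = 0.372 μmol/L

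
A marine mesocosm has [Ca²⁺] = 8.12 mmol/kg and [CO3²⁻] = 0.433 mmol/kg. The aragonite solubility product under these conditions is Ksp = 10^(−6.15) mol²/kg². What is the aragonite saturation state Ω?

Ksp = 10^(−6.15) = 7.079×10^-7
Ω = [Ca²⁺][CO3²⁻]/Ksp = (8.12×10^-3)(0.433×10^-3) / 7.079×10^-7 = 4.97

Ω = 4.97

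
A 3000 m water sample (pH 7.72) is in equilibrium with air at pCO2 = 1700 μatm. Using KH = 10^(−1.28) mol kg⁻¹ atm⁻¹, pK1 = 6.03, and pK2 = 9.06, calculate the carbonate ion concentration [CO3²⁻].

[CO2*] = KH · pCO2 = 10^(−1.28) × 1700×10^-6 = 8.922×10^-5 mol/kg
α₀ = 1/(1 + K1/[H⁺] + K1K2/[H⁺]²) = 1/(1 + 10^+1.69 + 10^+0.35) = 0.01915
DIC = [CO2*]/α₀ = 8.922×10^-5 / 0.01915 = 4.659 mmol/kg
[CO3²⁻] = α₂·DIC; α₂ = 0.04287, so [CO3²⁻] = 0.04287 × 4.659 = 0.200 mmol/kg

[CO3²⁻] = 0.200 mmol/kg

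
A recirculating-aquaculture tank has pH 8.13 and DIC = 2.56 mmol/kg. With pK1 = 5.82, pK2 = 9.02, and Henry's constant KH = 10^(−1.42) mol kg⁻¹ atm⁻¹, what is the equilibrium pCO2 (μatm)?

pCO2 = 291 μatm

α₀ = 1 / (1 + K1/[H⁺] + K1K2/[H⁺]²) = 1 / (1 + 10^+2.31 + 10^+1.42)
   = 1 / (1 + 204.17 + 26.303) = 1/231.48 = 0.004320
[CO2*] = α₀ × DIC = 0.004320 × 2.56 = 0.01106 mmol/kg = 11.06 μmol/kg
pCO2 = [CO2*]/KH = 1.106×10^-5 / 3.802×10^-2 = 291 μatm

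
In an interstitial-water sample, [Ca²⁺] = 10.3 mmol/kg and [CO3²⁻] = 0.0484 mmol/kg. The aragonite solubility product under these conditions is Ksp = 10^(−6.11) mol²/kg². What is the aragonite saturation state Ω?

Ω = 0.642

Ksp = 10^(−6.11) = 7.762×10^-7
Ω = [Ca²⁺][CO3²⁻]/Ksp = (10.3×10^-3)(0.0484×10^-3) / 7.762×10^-7 = 0.642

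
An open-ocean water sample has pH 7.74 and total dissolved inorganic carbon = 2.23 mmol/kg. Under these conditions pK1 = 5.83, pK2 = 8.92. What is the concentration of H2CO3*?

[CO2*] = 0.0254 mmol/kg

α₀ = 1 / (1 + K1/[H⁺] + K1K2/[H⁺]²) = 1 / (1 + 10^+1.91 + 10^+0.73)
   = 1 / (1 + 81.283 + 5.3703) = 1/87.653 = 0.01141
[CO2*] = α₀ × DIC = 0.01141 × 2.23 = 0.0254 mmol/kg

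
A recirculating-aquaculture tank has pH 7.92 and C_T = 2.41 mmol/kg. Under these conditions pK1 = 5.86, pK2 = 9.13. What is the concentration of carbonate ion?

[CO3²⁻] = 0.139 mmol/kg

α₂ = 1 / (1 + [H⁺]/K2 + [H⁺]²/(K1K2)) = 1 / (1 + 10^+1.21 + 10^-0.85)
   = 1 / (1 + 16.218 + 0.14125) = 1/17.359 = 0.05761
[CO3²⁻] = α₂ × DIC = 0.05761 × 2.41 = 0.139 mmol/kg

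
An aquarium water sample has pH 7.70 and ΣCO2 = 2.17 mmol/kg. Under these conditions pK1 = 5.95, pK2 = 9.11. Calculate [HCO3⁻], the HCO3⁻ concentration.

α₁ = 1 / (1 + [H⁺]/K1 + K2/[H⁺]) = 1 / (1 + 10^-1.75 + 10^-1.41)
   = 1 / (1 + 0.017783 + 0.038905) = 1/1.0567 = 0.9464
[HCO3⁻] = α₁ × DIC = 0.9464 × 2.17 = 2.05 mmol/kg

[HCO3⁻] = 2.05 mmol/kg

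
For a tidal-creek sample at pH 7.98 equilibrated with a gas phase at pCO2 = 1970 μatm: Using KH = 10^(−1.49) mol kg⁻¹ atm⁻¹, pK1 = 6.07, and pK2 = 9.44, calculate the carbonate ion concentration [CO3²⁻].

[CO2*] = KH · pCO2 = 10^(−1.49) × 1970×10^-6 = 6.375×10^-5 mol/kg
α₀ = 1/(1 + K1/[H⁺] + K1K2/[H⁺]²) = 1/(1 + 10^+1.91 + 10^+0.45) = 0.01175
DIC = [CO2*]/α₀ = 6.375×10^-5 / 0.01175 = 5.425 mmol/kg
[CO3²⁻] = α₂·DIC; α₂ = 0.03312, so [CO3²⁻] = 0.03312 × 5.425 = 0.180 mmol/kg

[CO3²⁻] = 0.180 mmol/kg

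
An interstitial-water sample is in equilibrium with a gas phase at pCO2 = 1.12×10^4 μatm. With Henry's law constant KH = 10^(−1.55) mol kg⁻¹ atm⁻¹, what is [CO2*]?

[CO2*] = 316 μmol/kg

KH = 10^(−1.55) = 2.818×10^-2 mol kg⁻¹ atm⁻¹
[CO2*] = KH · pCO2 = 2.818×10^-2 × 1.12×10^4×10^-6 atm = 3.16×10^-4 mol/kg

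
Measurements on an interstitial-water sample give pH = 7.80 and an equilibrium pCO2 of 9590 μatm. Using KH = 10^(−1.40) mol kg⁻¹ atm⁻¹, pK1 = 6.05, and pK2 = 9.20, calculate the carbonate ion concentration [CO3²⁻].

[CO3²⁻] = 0.855 mmol/kg

[CO2*] = KH · pCO2 = 10^(−1.40) × 9590×10^-6 = 3.818×10^-4 mol/kg
α₀ = 1/(1 + K1/[H⁺] + K1K2/[H⁺]²) = 1/(1 + 10^+1.75 + 10^+0.35) = 0.01681
DIC = [CO2*]/α₀ = 3.818×10^-4 / 0.01681 = 22.71 mmol/kg
[CO3²⁻] = α₂·DIC; α₂ = 0.03764, so [CO3²⁻] = 0.03764 × 22.71 = 0.855 mmol/kg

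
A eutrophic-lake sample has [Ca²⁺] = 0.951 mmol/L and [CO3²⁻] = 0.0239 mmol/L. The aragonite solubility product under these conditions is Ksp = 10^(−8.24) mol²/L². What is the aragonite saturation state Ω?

Ω = 3.95

Ksp = 10^(−8.24) = 5.754×10^-9
Ω = [Ca²⁺][CO3²⁻]/Ksp = (0.951×10^-3)(0.0239×10^-3) / 5.754×10^-9 = 3.95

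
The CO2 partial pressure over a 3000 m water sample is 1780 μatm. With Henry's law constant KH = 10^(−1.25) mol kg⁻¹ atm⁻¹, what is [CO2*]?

KH = 10^(−1.25) = 5.623×10^-2 mol kg⁻¹ atm⁻¹
[CO2*] = KH · pCO2 = 5.623×10^-2 × 1780×10^-6 atm = 1.00×10^-4 mol/kg

[CO2*] = 100 μmol/kg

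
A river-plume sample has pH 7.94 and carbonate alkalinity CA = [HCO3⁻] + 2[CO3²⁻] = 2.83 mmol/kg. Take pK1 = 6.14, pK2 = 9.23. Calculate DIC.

DIC = 2.74 mmol/kg

CA = [HCO3⁻] + 2[CO3²⁻] = (α₁ + 2α₂)·DIC
At pH 7.94: [H⁺]/K1 = 10^-1.80 = 0.015849, K2/[H⁺] = 10^-1.29 = 0.051286
α₁ = 1/(1 + 0.015849 + 0.051286) = 1/1.0671 = 0.9371; α₂ = α₁·K2/[H⁺] = 0.04806
α₁ + 2α₂ = 1.0332
DIC = CA / (α₁ + 2α₂) = 2.83 / 1.0332 = 2.74 mmol/kg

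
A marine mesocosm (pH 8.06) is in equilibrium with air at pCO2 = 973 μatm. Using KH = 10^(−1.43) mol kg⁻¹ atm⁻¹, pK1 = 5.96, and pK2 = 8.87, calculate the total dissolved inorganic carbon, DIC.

[CO2*] = KH · pCO2 = 10^(−1.43) × 973×10^-6 = 3.615×10^-5 mol/kg
α₀ = 1/(1 + K1/[H⁺] + K1K2/[H⁺]²) = 1/(1 + 10^+2.10 + 10^+1.29) = 0.006831
DIC = [CO2*]/α₀ = 3.615×10^-5 / 0.006831 = 5.29 mmol/kg

DIC = 5.29 mmol/kg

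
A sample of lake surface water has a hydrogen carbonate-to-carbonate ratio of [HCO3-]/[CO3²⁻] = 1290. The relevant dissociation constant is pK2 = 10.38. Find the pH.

From K2 = [H⁺][CO3²⁻]/[HCO3-]:  pH = pK2 − log₁₀([HCO3-]/[CO3²⁻])
log₁₀(1290) = +3.111
pH = 10.38 − (+3.111) = 7.27

pH = 7.27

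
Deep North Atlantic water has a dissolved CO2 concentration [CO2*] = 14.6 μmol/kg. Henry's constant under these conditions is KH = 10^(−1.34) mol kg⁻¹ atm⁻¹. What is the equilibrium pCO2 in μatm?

KH = 10^(−1.34) = 4.571×10^-2 mol kg⁻¹ atm⁻¹
pCO2 = [CO2*]/KH = 14.6×10^-6 / 4.571×10^-2 = 3.19×10^-4 atm = 319 μatm

pCO2 = 319 μatm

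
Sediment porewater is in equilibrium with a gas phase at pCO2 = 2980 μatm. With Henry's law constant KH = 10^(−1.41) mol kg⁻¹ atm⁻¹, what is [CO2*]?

KH = 10^(−1.41) = 3.890×10^-2 mol kg⁻¹ atm⁻¹
[CO2*] = KH · pCO2 = 3.890×10^-2 × 2980×10^-6 atm = 1.16×10^-4 mol/kg

[CO2*] = 116 μmol/kg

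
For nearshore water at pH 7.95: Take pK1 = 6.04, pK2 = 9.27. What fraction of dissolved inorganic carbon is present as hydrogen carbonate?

α₁ = 1 / (1 + [H⁺]/K1 + K2/[H⁺]) = 1 / (1 + 10^-1.91 + 10^-1.32)
   = 1 / (1 + 0.012303 + 0.047863) = 1/1.0602 = 0.9432

α₁ = 0.943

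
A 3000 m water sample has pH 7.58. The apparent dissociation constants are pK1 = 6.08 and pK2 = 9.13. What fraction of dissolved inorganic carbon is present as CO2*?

α₀ = 0.0298

α₀ = 1 / (1 + K1/[H⁺] + K1K2/[H⁺]²) = 1 / (1 + 10^+1.50 + 10^-0.05)
   = 1 / (1 + 31.623 + 0.89125) = 1/33.514 = 0.02984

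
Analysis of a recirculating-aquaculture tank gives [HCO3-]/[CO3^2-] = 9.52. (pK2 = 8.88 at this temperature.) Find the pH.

From K2 = [H⁺][CO3^2-]/[HCO3-]:  pH = pK2 − log₁₀([HCO3-]/[CO3^2-])
log₁₀(9.52) = +0.979
pH = 8.88 − (+0.979) = 7.90

pH = 7.90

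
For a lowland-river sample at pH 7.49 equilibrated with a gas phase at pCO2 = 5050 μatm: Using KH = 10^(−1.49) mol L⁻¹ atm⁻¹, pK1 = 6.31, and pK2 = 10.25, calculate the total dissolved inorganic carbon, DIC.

[CO2*] = KH · pCO2 = 10^(−1.49) × 5050×10^-6 = 1.634×10^-4 mol/L
α₀ = 1/(1 + K1/[H⁺] + K1K2/[H⁺]²) = 1/(1 + 10^+1.18 + 10^-1.58) = 0.06187
DIC = [CO2*]/α₀ = 1.634×10^-4 / 0.06187 = 2.64 mmol/L

DIC = 2.64 mmol/L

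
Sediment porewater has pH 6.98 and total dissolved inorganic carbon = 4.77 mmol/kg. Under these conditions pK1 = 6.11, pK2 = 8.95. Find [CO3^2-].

[CO3²⁻] = 0.0446 mmol/kg

α₂ = 1 / (1 + [H⁺]/K2 + [H⁺]²/(K1K2)) = 1 / (1 + 10^+1.97 + 10^+1.10)
   = 1 / (1 + 93.325 + 12.589) = 1/106.91 = 0.009353
[CO3²⁻] = α₂ × DIC = 0.009353 × 4.77 = 0.0446 mmol/kg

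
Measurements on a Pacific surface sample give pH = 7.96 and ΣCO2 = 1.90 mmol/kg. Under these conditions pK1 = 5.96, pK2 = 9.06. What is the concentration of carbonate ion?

[CO3²⁻] = 0.139 mmol/kg

α₂ = 1 / (1 + [H⁺]/K2 + [H⁺]²/(K1K2)) = 1 / (1 + 10^+1.10 + 10^-0.90)
   = 1 / (1 + 12.589 + 0.12589) = 1/13.715 = 0.07291
[CO3²⁻] = α₂ × DIC = 0.07291 × 1.90 = 0.139 mmol/kg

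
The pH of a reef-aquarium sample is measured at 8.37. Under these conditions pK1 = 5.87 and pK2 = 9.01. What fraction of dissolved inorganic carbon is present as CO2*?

α₀ = 1 / (1 + K1/[H⁺] + K1K2/[H⁺]²) = 1 / (1 + 10^+2.50 + 10^+1.86)
   = 1 / (1 + 316.23 + 72.444) = 1/389.67 = 0.002566

α₀ = 0.00257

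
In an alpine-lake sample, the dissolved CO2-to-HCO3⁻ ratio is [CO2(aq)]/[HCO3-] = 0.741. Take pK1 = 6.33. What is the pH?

pH = 6.46

From K1 = [H⁺][HCO3-]/[CO2(aq)]:  pH = pK1 − log₁₀([CO2(aq)]/[HCO3-])
log₁₀(0.741) = -0.130
pH = 6.33 − (-0.130) = 6.46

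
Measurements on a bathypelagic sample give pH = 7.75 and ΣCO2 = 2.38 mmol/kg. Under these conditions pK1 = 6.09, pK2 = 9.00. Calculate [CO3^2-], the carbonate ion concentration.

[CO3²⁻] = 0.124 mmol/kg

α₂ = 1 / (1 + [H⁺]/K2 + [H⁺]²/(K1K2)) = 1 / (1 + 10^+1.25 + 10^-0.41)
   = 1 / (1 + 17.783 + 0.38905) = 1/19.172 = 0.05216
[CO3²⁻] = α₂ × DIC = 0.05216 × 2.38 = 0.124 mmol/kg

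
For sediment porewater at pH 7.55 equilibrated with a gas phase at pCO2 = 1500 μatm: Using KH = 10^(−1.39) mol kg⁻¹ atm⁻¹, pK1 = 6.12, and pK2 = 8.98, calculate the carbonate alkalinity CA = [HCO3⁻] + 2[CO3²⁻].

[CO2*] = KH · pCO2 = 10^(−1.39) × 1500×10^-6 = 6.111×10^-5 mol/kg
α₀ = 1/(1 + K1/[H⁺] + K1K2/[H⁺]²) = 1/(1 + 10^+1.43 + 10^+0.00) = 0.03458
DIC = [CO2*]/α₀ = 6.111×10^-5 / 0.03458 = 1.767 mmol/kg
CA = (α₁ + 2α₂)·DIC = (0.9308 + 2×0.03458) × 1.767 = 1.77 mmol/kg

CA = 1.77 mmol/kg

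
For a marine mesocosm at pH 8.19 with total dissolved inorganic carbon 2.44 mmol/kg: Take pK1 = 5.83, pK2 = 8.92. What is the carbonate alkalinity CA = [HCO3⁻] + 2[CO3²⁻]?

CA = [HCO3⁻] + 2[CO3²⁻] = (α₁ + 2α₂)·DIC
At pH 8.19: [H⁺]/K1 = 10^-2.36 = 0.0043652, K2/[H⁺] = 10^-0.73 = 0.18621
α₁ = 1/(1 + 0.0043652 + 0.18621) = 1/1.1906 = 0.8399; α₂ = α₁·K2/[H⁺] = 0.1564
α₁ + 2α₂ = 1.1527
CA = 1.1527 × 2.44 = 2.81 mmol/kg

CA = 2.81 mmol/kg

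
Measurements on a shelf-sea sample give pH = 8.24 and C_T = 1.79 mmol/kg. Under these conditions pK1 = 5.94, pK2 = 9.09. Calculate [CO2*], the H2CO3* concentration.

[CO2*] = 7.83 μmol/kg

α₀ = 1 / (1 + K1/[H⁺] + K1K2/[H⁺]²) = 1 / (1 + 10^+2.30 + 10^+1.45)
   = 1 / (1 + 199.53 + 28.184) = 1/228.71 = 0.004372
[CO2*] = α₀ × DIC = 0.004372 × 1.79 = 0.00783 mmol/kg = 7.83 μmol/kg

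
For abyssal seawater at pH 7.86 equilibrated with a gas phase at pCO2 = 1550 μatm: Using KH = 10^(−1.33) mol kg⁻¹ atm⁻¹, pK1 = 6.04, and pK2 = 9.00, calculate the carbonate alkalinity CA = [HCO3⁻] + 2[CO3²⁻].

[CO2*] = KH · pCO2 = 10^(−1.33) × 1550×10^-6 = 7.250×10^-5 mol/kg
α₀ = 1/(1 + K1/[H⁺] + K1K2/[H⁺]²) = 1/(1 + 10^+1.82 + 10^+0.68) = 0.01392
DIC = [CO2*]/α₀ = 7.250×10^-5 / 0.01392 = 5.209 mmol/kg
CA = (α₁ + 2α₂)·DIC = (0.9195 + 2×0.06661) × 5.209 = 5.48 mmol/kg

CA = 5.48 mmol/kg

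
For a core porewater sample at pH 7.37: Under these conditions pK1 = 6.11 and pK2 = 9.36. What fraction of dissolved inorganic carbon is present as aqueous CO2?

α₀ = 0.0516

α₀ = 1 / (1 + K1/[H⁺] + K1K2/[H⁺]²) = 1 / (1 + 10^+1.26 + 10^-0.73)
   = 1 / (1 + 18.197 + 0.18621) = 1/19.383 = 0.05159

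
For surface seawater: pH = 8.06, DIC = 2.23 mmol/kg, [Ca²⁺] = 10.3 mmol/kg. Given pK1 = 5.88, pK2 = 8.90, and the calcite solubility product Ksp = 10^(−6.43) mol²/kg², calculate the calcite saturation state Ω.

α₂ = 1 / (1 + [H⁺]/K2 + [H⁺]²/(K1K2)) = 1 / (1 + 10^+0.84 + 10^-1.34)
   = 1 / (1 + 6.9183 + 0.045709) = 1/7.9640 = 0.1256
[CO3²⁻] = α₂ × DIC = 0.1256 × 2.23 = 0.2800 mmol/kg
Ksp = 10^(−6.43) = 3.715×10^-7
Ω = [Ca²⁺][CO3²⁻]/Ksp = (10.3×10^-3)(2.800×10^-4) / 3.715×10^-7 = 7.76

Ω = 7.76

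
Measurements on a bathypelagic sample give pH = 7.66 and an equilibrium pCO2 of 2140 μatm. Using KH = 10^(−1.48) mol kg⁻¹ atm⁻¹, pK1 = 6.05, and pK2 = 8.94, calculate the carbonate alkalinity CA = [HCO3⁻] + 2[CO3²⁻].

[CO2*] = KH · pCO2 = 10^(−1.48) × 2140×10^-6 = 7.086×10^-5 mol/kg
α₀ = 1/(1 + K1/[H⁺] + K1K2/[H⁺]²) = 1/(1 + 10^+1.61 + 10^+0.33) = 0.02279
DIC = [CO2*]/α₀ = 7.086×10^-5 / 0.02279 = 3.109 mmol/kg
CA = (α₁ + 2α₂)·DIC = (0.9285 + 2×0.04873) × 3.109 = 3.19 mmol/kg

CA = 3.19 mmol/kg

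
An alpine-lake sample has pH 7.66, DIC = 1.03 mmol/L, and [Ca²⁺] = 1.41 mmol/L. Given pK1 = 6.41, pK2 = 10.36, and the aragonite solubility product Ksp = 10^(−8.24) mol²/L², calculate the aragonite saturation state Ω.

α₂ = 1 / (1 + [H⁺]/K2 + [H⁺]²/(K1K2)) = 1 / (1 + 10^+2.70 + 10^+1.45)
   = 1 / (1 + 501.19 + 28.184) = 1/530.37 = 0.001885
[CO3²⁻] = α₂ × DIC = 0.001885 × 1.03 = 0.001942 mmol/L = 1.942 μmol/L
Ksp = 10^(−8.24) = 5.754×10^-9
Ω = [Ca²⁺][CO3²⁻]/Ksp = (1.41×10^-3)(1.942×10^-6) / 5.754×10^-9 = 0.476

Ω = 0.476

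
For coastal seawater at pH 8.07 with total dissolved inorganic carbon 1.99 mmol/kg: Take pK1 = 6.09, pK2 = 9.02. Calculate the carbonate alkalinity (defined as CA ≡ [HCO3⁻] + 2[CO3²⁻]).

CA = 2.17 mmol/kg

CA = [HCO3⁻] + 2[CO3²⁻] = (α₁ + 2α₂)·DIC
At pH 8.07: [H⁺]/K1 = 10^-1.98 = 0.010471, K2/[H⁺] = 10^-0.95 = 0.11220
α₁ = 1/(1 + 0.010471 + 0.11220) = 1/1.1227 = 0.8907; α₂ = α₁·K2/[H⁺] = 0.09994
α₁ + 2α₂ = 1.0906
CA = 1.0906 × 1.99 = 2.17 mmol/kg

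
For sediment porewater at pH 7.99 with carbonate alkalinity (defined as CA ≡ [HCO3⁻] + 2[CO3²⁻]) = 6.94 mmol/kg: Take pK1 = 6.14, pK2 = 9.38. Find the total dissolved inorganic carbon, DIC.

DIC = 6.77 mmol/kg

CA = [HCO3⁻] + 2[CO3²⁻] = (α₁ + 2α₂)·DIC
At pH 7.99: [H⁺]/K1 = 10^-1.85 = 0.014125, K2/[H⁺] = 10^-1.39 = 0.040738
α₁ = 1/(1 + 0.014125 + 0.040738) = 1/1.0549 = 0.9480; α₂ = α₁·K2/[H⁺] = 0.03862
α₁ + 2α₂ = 1.0252
DIC = CA / (α₁ + 2α₂) = 6.94 / 1.0252 = 6.77 mmol/kg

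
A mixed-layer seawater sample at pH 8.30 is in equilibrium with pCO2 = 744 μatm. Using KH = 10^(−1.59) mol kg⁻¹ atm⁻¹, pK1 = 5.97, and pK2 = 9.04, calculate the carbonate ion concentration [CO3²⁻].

[CO3²⁻] = 0.744 mmol/kg

[CO2*] = KH · pCO2 = 10^(−1.59) × 744×10^-6 = 1.912×10^-5 mol/kg
α₀ = 1/(1 + K1/[H⁺] + K1K2/[H⁺]²) = 1/(1 + 10^+2.33 + 10^+1.59) = 0.003942
DIC = [CO2*]/α₀ = 1.912×10^-5 / 0.003942 = 4.852 mmol/kg
[CO3²⁻] = α₂·DIC; α₂ = 0.1533, so [CO3²⁻] = 0.1533 × 4.852 = 0.744 mmol/kg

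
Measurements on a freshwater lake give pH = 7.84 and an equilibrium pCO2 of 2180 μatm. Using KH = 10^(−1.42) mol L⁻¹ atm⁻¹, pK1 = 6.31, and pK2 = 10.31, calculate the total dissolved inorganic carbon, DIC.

DIC = 2.90 mmol/L

[CO2*] = KH · pCO2 = 10^(−1.42) × 2180×10^-6 = 8.288×10^-5 mol/L
α₀ = 1/(1 + K1/[H⁺] + K1K2/[H⁺]²) = 1/(1 + 10^+1.53 + 10^-0.94) = 0.02857
DIC = [CO2*]/α₀ = 8.288×10^-5 / 0.02857 = 2.90 mmol/L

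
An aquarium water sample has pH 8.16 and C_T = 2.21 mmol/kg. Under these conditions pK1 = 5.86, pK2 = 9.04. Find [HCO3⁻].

[HCO3⁻] = 1.94 mmol/kg

α₁ = 1 / (1 + [H⁺]/K1 + K2/[H⁺]) = 1 / (1 + 10^-2.30 + 10^-0.88)
   = 1 / (1 + 0.0050119 + 0.13183) = 1/1.1368 = 0.8796
[HCO3⁻] = α₁ × DIC = 0.8796 × 2.21 = 1.94 mmol/kg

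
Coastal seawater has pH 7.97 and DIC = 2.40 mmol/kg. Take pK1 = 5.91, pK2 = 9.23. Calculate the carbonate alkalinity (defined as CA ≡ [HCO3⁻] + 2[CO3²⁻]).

CA = [HCO3⁻] + 2[CO3²⁻] = (α₁ + 2α₂)·DIC
At pH 7.97: [H⁺]/K1 = 10^-2.06 = 0.0087096, K2/[H⁺] = 10^-1.26 = 0.054954
α₁ = 1/(1 + 0.0087096 + 0.054954) = 1/1.0637 = 0.9401; α₂ = α₁·K2/[H⁺] = 0.05166
α₁ + 2α₂ = 1.0435
CA = 1.0435 × 2.40 = 2.50 mmol/kg

CA = 2.50 mmol/kg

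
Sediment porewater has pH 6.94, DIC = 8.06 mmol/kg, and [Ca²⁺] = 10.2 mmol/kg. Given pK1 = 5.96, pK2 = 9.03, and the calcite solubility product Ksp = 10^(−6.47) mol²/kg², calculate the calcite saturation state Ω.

α₂ = 1 / (1 + [H⁺]/K2 + [H⁺]²/(K1K2)) = 1 / (1 + 10^+2.09 + 10^+1.11)
   = 1 / (1 + 123.03 + 12.882) = 1/136.91 = 0.007304
[CO3²⁻] = α₂ × DIC = 0.007304 × 8.06 = 0.05887 mmol/kg
Ksp = 10^(−6.47) = 3.388×10^-7
Ω = [Ca²⁺][CO3²⁻]/Ksp = (10.2×10^-3)(5.887×10^-5) / 3.388×10^-7 = 1.77

Ω = 1.77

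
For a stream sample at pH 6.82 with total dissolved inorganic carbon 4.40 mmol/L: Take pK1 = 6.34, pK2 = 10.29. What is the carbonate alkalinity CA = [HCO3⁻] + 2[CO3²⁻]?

CA = 3.31 mmol/L

CA = [HCO3⁻] + 2[CO3²⁻] = (α₁ + 2α₂)·DIC
At pH 6.82: [H⁺]/K1 = 10^-0.48 = 0.33113, K2/[H⁺] = 10^-3.47 = 0.00033884
α₁ = 1/(1 + 0.33113 + 0.00033884) = 1/1.3315 = 0.7510; α₂ = α₁·K2/[H⁺] = 0.0002545
α₁ + 2α₂ = 0.7516
CA = 0.7516 × 4.40 = 3.31 mmol/L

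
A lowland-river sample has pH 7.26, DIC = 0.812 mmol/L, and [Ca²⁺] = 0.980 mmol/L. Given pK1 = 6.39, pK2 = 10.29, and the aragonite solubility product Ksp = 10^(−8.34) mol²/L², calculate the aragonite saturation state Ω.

α₂ = 1 / (1 + [H⁺]/K2 + [H⁺]²/(K1K2)) = 1 / (1 + 10^+3.03 + 10^+2.16)
   = 1 / (1 + 1071.5 + 144.54) = 1/1217.1 = 0.0008216
[CO3²⁻] = α₂ × DIC = 0.0008216 × 0.812 = 0.0006672 mmol/L = 0.6672 μmol/L
Ksp = 10^(−8.34) = 4.571×10^-9
Ω = [Ca²⁺][CO3²⁻]/Ksp = (0.980×10^-3)(6.672×10^-7) / 4.571×10^-9 = 0.143

Ω = 0.143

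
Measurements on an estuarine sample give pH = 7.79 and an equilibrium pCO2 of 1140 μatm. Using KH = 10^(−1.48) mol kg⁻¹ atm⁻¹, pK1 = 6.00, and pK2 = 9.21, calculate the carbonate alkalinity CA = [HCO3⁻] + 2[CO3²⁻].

CA = 2.50 mmol/kg

[CO2*] = KH · pCO2 = 10^(−1.48) × 1140×10^-6 = 3.775×10^-5 mol/kg
α₀ = 1/(1 + K1/[H⁺] + K1K2/[H⁺]²) = 1/(1 + 10^+1.79 + 10^+0.37) = 0.01538
DIC = [CO2*]/α₀ = 3.775×10^-5 / 0.01538 = 2.454 mmol/kg
CA = (α₁ + 2α₂)·DIC = (0.9486 + 2×0.03606) × 2.454 = 2.50 mmol/kg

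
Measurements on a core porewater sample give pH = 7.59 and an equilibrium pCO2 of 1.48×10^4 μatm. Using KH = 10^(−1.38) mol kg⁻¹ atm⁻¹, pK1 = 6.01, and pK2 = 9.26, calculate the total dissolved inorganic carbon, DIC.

[CO2*] = KH · pCO2 = 10^(−1.38) × 1.48×10^4×10^-6 = 6.170×10^-4 mol/kg
α₀ = 1/(1 + K1/[H⁺] + K1K2/[H⁺]²) = 1/(1 + 10^+1.58 + 10^-0.09) = 0.02511
DIC = [CO2*]/α₀ = 6.170×10^-4 / 0.02511 = 24.6 mmol/kg

DIC = 24.6 mmol/kg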